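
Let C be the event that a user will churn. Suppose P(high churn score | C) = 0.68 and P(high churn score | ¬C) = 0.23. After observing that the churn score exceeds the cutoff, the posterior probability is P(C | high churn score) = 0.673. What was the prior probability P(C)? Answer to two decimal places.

P(C) = 0.41

Bayes' rule in odds form gives O(C|E) = O(C)·[P(E|C)/P(E|¬C)], hence O(C) = O(C|E)/LR.
Posterior odds = 0.673/(1−0.673) = 2.0581. LR = 0.68/0.23 = 2.9565.
Prior odds = 2.0581/2.9565 = 0.6961, so P(C) = 0.6961/(1+0.6961) ≈ 0.41.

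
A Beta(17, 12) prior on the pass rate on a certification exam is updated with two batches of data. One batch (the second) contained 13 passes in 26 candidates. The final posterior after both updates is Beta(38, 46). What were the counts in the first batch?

Because Beta–binomial updating is additive in the counts, the combined data contributed (α_post−α_prior, β_post−β_prior) successes and failures.
Total across both batches: 38−17=21 passes, 46−12=34 failures.
Subtract the second batch: 21−13=8 passes and 34−13=21 failures.

8 passes and 21 failures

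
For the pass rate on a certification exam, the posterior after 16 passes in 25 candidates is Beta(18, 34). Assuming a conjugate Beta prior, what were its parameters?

Beta(2, 25)

A Beta(a, b) prior with s successes and f failures in binomial data gives a Beta(a+s, b+f) posterior.
So a = 18 − 16 = 2 and b = 34 − 9 = 25.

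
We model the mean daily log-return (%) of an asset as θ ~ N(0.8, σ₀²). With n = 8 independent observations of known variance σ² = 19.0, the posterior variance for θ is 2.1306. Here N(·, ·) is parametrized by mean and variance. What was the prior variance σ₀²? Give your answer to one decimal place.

σ₀² = 20.7

Posterior precision equals prior precision plus data precision: 1/σ_n² = 1/σ₀² + n/σ².
So 1/σ₀² = 1/2.1306 − 8/19.0 = 0.469351 − 0.421053 = 0.048298.
Hence σ₀² = 1/0.048298 ≈ 20.7.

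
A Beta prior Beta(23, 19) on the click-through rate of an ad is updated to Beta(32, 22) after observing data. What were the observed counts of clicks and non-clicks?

A Beta(a, b) prior with s successes and f failures in binomial data gives a Beta(a+s, b+f) posterior.
So s = 32 − 23 = 9 and f = 22 − 19 = 3.

9 clicks and 3 non-clicks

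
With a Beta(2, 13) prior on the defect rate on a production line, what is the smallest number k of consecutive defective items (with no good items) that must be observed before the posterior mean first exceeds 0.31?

After k defective items and 0 good items the posterior is Beta(2+k, 13), with mean (2+k)/(2+13+k).
Set (2+k)/(15+k) > 0.31 and solve: k > (0.31·15 − 2)/(1 − 0.31) = 3.841.
The smallest integer exceeding 3.841 is 4.

k = 4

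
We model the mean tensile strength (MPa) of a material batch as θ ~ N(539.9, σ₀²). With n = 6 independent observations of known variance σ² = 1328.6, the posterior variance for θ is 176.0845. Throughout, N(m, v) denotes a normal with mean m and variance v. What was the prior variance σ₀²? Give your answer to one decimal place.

σ₀² = 859.8

Posterior precision equals prior precision plus data precision: 1/σ_n² = 1/σ₀² + n/σ².
So 1/σ₀² = 1/176.0845 − 6/1328.6 = 0.005679 − 0.004516 = 0.001163.
Hence σ₀² = 1/0.001163 ≈ 859.8.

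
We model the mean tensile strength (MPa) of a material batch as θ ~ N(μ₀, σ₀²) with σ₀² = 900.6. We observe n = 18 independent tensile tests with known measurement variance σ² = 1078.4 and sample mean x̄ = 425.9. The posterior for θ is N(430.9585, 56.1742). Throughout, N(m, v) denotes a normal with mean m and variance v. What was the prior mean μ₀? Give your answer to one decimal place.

μ₀ = 507.0

The posterior mean is a precision-weighted average: μ_n = (τ₀μ₀ + τ_data·x̄)/(τ₀+τ_data), with τ₀=1/σ₀² and τ_data=n/σ².
Here τ₀ = 1/900.6 = 0.001110 and τ_data = 18/1078.4 = 0.016691, so τ_n = 0.017801.
Rearranging for μ₀: μ₀ = (μ_n·τ_n − τ_data·x̄)/τ₀ = (430.9585·0.017801 − 0.016691·425.9) / 0.001110 = 0.562795/0.001110 ≈ 507.0.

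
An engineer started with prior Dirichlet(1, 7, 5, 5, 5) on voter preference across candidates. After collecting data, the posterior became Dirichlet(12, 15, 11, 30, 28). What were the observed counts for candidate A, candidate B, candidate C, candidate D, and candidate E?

counts (11, 8, 6, 25, 23)

For a Dirichlet(α) prior with multinomial counts c, the posterior is Dirichlet(α + c) componentwise.
Counts are posterior − prior componentwise: 12−1=11, 15−7=8, 11−5=6, 30−5=25, 28−5=23.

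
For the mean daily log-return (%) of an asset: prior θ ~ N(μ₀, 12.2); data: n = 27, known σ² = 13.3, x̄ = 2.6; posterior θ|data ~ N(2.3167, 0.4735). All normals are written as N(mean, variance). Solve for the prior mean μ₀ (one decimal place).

μ₀ = -4.7

With known observation variance, the Normal–Normal posterior has precision τ_n = τ₀ + n/σ² and mean μ_n = (τ₀μ₀ + (n/σ²)x̄)/τ_n.
Here τ₀ = 1/12.2 = 0.081967 and τ_data = 27/13.3 = 2.030075, so τ_n = 2.112042.
Rearranging for μ₀: μ₀ = (μ_n·τ_n − τ_data·x̄)/τ₀ = (2.3167·2.112042 − 2.030075·2.6) / 0.081967 = -0.385227/0.081967 ≈ -4.7.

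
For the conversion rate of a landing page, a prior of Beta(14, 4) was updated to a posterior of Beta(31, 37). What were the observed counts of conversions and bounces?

17 conversions and 33 bounces

Under Beta–binomial conjugacy the posterior parameters are (α+s, β+f).
Match parameters: s=31−14=17, f=37−4=33.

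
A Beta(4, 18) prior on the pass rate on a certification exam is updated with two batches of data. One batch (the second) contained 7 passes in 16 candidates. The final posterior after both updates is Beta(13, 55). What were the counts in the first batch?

Because Beta–binomial updating is additive in the counts, the combined data contributed (α_post−α_prior, β_post−β_prior) successes and failures.
Total across both batches: 13−4=9 passes, 55−18=37 failures.
Subtract the second batch: 9−7=2 passes and 37−9=28 failures.

2 passes and 28 failures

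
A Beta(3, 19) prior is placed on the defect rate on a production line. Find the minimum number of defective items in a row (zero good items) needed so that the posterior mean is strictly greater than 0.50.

k = 17

After k defective items and 0 good items the posterior is Beta(3+k, 19), with mean (3+k)/(3+19+k).
Set (3+k)/(22+k) > 0.50 and solve: k > (0.50·22 − 3)/(1 − 0.50) = 16.000.
The smallest integer exceeding 16.000 is 17, and checking k=17: (20)/(39) = 0.5128 > 0.50.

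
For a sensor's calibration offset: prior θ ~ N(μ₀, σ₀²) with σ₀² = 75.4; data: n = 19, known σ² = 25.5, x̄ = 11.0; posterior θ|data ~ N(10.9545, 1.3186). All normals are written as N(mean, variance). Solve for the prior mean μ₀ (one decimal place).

μ₀ = 8.4

The posterior mean is a precision-weighted average: μ_n = (τ₀μ₀ + τ_data·x̄)/(τ₀+τ_data), with τ₀=1/σ₀² and τ_data=n/σ².
Here τ₀ = 1/75.4 = 0.013263 and τ_data = 19/25.5 = 0.745098, so τ_n = 0.758361.
Rearranging for μ₀: μ₀ = (μ_n·τ_n − τ_data·x̄)/τ₀ = (10.9545·0.758361 − 0.745098·11.0) / 0.013263 = 0.111388/0.013263 ≈ 8.4.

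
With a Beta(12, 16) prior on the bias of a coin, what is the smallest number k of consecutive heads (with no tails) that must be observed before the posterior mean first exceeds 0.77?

k = 42

After k heads and 0 tails the posterior is Beta(12+k, 16), with mean (12+k)/(12+16+k).
Set (12+k)/(28+k) > 0.77 and solve: k > (0.77·28 − 12)/(1 − 0.77) = 41.565.
The smallest integer exceeding 41.565 is 42, and checking k=42: (54)/(70) = 0.7714 > 0.77.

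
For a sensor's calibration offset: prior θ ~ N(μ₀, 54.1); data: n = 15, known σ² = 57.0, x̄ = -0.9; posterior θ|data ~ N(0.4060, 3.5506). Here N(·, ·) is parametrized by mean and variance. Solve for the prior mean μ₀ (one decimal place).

With known observation variance, the Normal–Normal posterior has precision τ_n = τ₀ + n/σ² and mean μ_n = (τ₀μ₀ + (n/σ²)x̄)/τ_n.
Here τ₀ = 1/54.1 = 0.018484 and τ_data = 15/57.0 = 0.263158, so τ_n = 0.281642.
Rearranging for μ₀: μ₀ = (μ_n·τ_n − τ_data·x̄)/τ₀ = (0.4060·0.281642 − 0.263158·-0.9) / 0.018484 = 0.351189/0.018484 ≈ 19.0.

μ₀ = 19.0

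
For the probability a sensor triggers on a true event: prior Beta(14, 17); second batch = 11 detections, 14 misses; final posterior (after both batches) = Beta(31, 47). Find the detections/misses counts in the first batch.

Sequential conjugate updates are equivalent to a single update on the pooled data, so total successes = posterior α − prior α and total failures = posterior β − prior β.
Total across both batches: 31−14=17 detections, 47−17=30 misses.
Subtract the second batch: 17−11=6 detections and 30−14=16 misses.

6 detections and 16 misses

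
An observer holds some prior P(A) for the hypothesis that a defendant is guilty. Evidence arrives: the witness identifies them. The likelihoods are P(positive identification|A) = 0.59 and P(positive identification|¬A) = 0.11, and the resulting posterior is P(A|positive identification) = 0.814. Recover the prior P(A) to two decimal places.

Bayes' rule in odds form gives O(A|E) = O(A)·[P(E|A)/P(E|¬A)], hence O(A) = O(A|E)/LR.
Posterior odds = 0.814/(1−0.814) = 4.3763. LR = 0.59/0.11 = 5.3636.
Prior odds = 4.3763/5.3636 = 0.8159, so P(A) = 0.8159/(1+0.8159) ≈ 0.45.

P(A) = 0.45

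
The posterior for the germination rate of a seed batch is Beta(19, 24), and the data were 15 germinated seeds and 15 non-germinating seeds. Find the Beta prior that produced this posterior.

Beta(4, 9)

A Beta(α, β) prior with s successes and f failures in binomial data gives a Beta(α+s, β+f) posterior.
Subtract the data counts: 19−15=4, 24−15=9.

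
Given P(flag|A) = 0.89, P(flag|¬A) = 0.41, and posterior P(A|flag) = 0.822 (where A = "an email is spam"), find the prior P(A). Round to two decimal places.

P(A) = 0.68

Bayes' rule in odds form gives O(A|E) = O(A)·[P(E|A)/P(E|¬A)], hence O(A) = O(A|E)/LR.
Posterior odds = 0.822/(1−0.822) = 4.6180. LR = 0.89/0.41 = 2.1707.
Prior odds = 4.6180/2.1707 = 2.1274, so P(A) = 2.1274/(1+2.1274) ≈ 0.68.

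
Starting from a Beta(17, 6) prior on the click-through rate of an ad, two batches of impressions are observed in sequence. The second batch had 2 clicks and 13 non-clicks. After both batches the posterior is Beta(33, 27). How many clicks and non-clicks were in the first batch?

Sequential conjugate updates are equivalent to a single update on the pooled data, so total successes = posterior α − prior α and total failures = posterior β − prior β.
Total across both batches: 33−17=16 clicks, 27−6=21 non-clicks.
Subtract the second batch: 16−2=14 clicks and 21−13=8 non-clicks.

14 clicks and 8 non-clicks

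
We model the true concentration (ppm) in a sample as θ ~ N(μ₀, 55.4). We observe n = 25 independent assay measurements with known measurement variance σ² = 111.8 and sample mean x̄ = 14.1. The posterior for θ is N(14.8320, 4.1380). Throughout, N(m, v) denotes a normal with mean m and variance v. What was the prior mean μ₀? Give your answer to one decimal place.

With known observation variance, the Normal–Normal posterior has precision τ_n = τ₀ + n/σ² and mean μ_n = (τ₀μ₀ + (n/σ²)x̄)/τ_n.
Here τ₀ = 1/55.4 = 0.018051 and τ_data = 25/111.8 = 0.223614, so τ_n = 0.241665.
Rearranging for μ₀: μ₀ = (μ_n·τ_n − τ_data·x̄)/τ₀ = (14.8320·0.241665 − 0.223614·14.1) / 0.018051 = 0.431418/0.018051 ≈ 23.9.

μ₀ = 23.9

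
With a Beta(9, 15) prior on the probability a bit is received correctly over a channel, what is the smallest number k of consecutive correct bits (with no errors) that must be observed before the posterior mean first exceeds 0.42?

After k correct bits and 0 errors the posterior is Beta(9+k, 15), with mean (9+k)/(9+15+k).
Set (9+k)/(24+k) > 0.42 and solve: k > (0.42·24 − 9)/(1 − 0.42) = 1.862.
The smallest integer exceeding 1.862 is 2, and checking k=2: (11)/(26) = 0.4231 > 0.42.

k = 2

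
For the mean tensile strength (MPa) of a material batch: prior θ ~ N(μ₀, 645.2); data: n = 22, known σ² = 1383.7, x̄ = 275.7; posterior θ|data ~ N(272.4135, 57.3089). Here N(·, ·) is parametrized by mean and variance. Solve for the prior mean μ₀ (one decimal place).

μ₀ = 238.7

The posterior mean is a precision-weighted average: μ_n = (τ₀μ₀ + τ_data·x̄)/(τ₀+τ_data), with τ₀=1/σ₀² and τ_data=n/σ².
Here τ₀ = 1/645.2 = 0.001550 and τ_data = 22/1383.7 = 0.015899, so τ_n = 0.017449.
Rearranging for μ₀: μ₀ = (μ_n·τ_n − τ_data·x̄)/τ₀ = (272.4135·0.017449 − 0.015899·275.7) / 0.001550 = 0.369989/0.001550 ≈ 238.7.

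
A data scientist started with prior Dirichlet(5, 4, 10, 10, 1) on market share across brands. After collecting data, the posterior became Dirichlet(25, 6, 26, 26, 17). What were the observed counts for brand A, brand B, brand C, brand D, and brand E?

For a Dirichlet(α) prior with multinomial counts c, the posterior is Dirichlet(α + c) componentwise.
Counts are posterior − prior componentwise: 25−5=20, 6−4=2, 26−10=16, 26−10=16, 17−1=16.

counts (20, 2, 16, 16, 16)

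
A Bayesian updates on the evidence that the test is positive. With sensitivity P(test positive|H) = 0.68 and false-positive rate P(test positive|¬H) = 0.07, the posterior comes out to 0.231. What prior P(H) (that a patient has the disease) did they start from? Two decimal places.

P(H) = 0.03

In odds form, posterior odds = prior odds × likelihood ratio, so prior odds = posterior odds ÷ LR.
Posterior odds = 0.231/(1−0.231) = 0.3004. LR = 0.68/0.07 = 9.7143.
Prior odds = 0.3004/9.7143 = 0.0309, so P(H) = 0.0309/(1+0.0309) ≈ 0.03.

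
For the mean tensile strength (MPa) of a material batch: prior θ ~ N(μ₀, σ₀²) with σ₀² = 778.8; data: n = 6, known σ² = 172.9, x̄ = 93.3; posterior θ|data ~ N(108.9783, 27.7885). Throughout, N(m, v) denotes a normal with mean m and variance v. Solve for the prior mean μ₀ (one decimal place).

μ₀ = 532.7

The posterior mean is a precision-weighted average: μ_n = (τ₀μ₀ + τ_data·x̄)/(τ₀+τ_data), with τ₀=1/σ₀² and τ_data=n/σ².
Here τ₀ = 1/778.8 = 0.001284 and τ_data = 6/172.9 = 0.034702, so τ_n = 0.035986.
Rearranging for μ₀: μ₀ = (μ_n·τ_n − τ_data·x̄)/τ₀ = (108.9783·0.035986 − 0.034702·93.3) / 0.001284 = 0.683997/0.001284 ≈ 532.7.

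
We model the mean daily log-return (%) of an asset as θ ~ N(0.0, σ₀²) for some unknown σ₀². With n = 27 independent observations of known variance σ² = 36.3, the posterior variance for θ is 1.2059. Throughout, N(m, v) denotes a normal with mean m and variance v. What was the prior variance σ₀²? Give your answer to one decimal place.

For the Normal–Normal model with known σ², precisions add: τ_n = τ₀ + n/σ².
So 1/σ₀² = 1/1.2059 − 27/36.3 = 0.829256 − 0.743802 = 0.085454.
Hence σ₀² = 1/0.085454 ≈ 11.7.

σ₀² = 11.7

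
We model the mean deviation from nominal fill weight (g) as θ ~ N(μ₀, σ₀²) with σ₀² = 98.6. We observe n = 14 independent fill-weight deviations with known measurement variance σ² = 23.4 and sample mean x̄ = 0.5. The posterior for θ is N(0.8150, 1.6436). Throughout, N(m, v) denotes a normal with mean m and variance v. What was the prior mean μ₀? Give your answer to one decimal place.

With known observation variance, the Normal–Normal posterior has precision τ_n = τ₀ + n/σ² and mean μ_n = (τ₀μ₀ + (n/σ²)x̄)/τ_n.
Here τ₀ = 1/98.6 = 0.010142 and τ_data = 14/23.4 = 0.598291, so τ_n = 0.608433.
Rearranging for μ₀: μ₀ = (μ_n·τ_n − τ_data·x̄)/τ₀ = (0.8150·0.608433 − 0.598291·0.5) / 0.010142 = 0.196727/0.010142 ≈ 19.4.

μ₀ = 19.4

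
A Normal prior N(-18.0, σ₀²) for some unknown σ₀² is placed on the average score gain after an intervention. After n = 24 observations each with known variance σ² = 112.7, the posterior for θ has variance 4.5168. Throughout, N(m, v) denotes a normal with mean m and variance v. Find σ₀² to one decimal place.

σ₀² = 118.5

Posterior precision equals prior precision plus data precision: 1/σ_n² = 1/σ₀² + n/σ².
So 1/σ₀² = 1/4.5168 − 24/112.7 = 0.221396 − 0.212955 = 0.008441.
Hence σ₀² = 1/0.008441 ≈ 118.5.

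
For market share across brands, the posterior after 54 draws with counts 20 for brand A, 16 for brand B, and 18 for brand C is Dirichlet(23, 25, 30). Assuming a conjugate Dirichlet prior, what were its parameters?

For a Dirichlet(α) prior with multinomial counts c, the posterior is Dirichlet(α + c) componentwise.
Subtract each count from the matching posterior parameter: 23−20=3, 25−16=9, 30−18=12.

Dirichlet(3, 9, 12)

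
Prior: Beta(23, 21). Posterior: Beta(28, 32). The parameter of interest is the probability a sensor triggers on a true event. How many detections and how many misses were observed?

5 detections and 11 misses

A Beta(a, b) prior with s successes and f failures in binomial data gives a Beta(a+s, b+f) posterior.
Match parameters: s=28−23=5, f=32−21=11.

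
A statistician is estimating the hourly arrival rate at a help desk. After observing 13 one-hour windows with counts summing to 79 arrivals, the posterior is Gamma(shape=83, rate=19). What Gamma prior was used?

Gamma(shape=4, rate=6)

Gamma–Poisson conjugacy: posterior shape = α + Σxᵢ, posterior rate = β + n.
So α = 83 − 79 = 4 and β = 19 − 13 = 6.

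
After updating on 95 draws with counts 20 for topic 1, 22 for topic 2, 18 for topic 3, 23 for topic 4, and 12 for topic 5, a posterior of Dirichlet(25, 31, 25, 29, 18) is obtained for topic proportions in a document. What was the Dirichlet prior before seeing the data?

For a Dirichlet(α) prior with multinomial counts c, the posterior is Dirichlet(α + c) componentwise.
Subtract each count from the matching posterior parameter: 25−20=5, 31−22=9, 25−18=7, 29−23=6, 18−12=6.

Dirichlet(5, 9, 7, 6, 6)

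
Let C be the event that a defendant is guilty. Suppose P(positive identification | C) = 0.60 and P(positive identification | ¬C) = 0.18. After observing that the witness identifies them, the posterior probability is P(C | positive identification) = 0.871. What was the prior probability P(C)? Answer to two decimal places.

P(C) = 0.67

In odds form, posterior odds = prior odds × likelihood ratio, so prior odds = posterior odds ÷ LR.
Posterior odds = 0.871/(1−0.871) = 6.7519. LR = 0.60/0.18 = 3.3333.
Prior odds = 6.7519/3.3333 = 2.0256, so P(C) = 2.0256/(1+2.0256) ≈ 0.67.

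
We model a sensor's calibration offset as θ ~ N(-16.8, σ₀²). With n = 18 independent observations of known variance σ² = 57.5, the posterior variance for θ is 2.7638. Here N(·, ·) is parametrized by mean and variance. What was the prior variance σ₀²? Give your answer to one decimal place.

Posterior precision equals prior precision plus data precision: 1/σ_n² = 1/σ₀² + n/σ².
So 1/σ₀² = 1/2.7638 − 18/57.5 = 0.361821 − 0.313043 = 0.048778.
Hence σ₀² = 1/0.048778 ≈ 20.5.

σ₀² = 20.5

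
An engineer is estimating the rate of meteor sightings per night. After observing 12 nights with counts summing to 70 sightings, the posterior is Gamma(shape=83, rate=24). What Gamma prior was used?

Gamma(shape=13, rate=12)

A Gamma(α, β) prior (rate parametrization) on a Poisson rate with n observations summing to S gives posterior Gamma(α+S, β+n).
So α = 83 − 70 = 13 and β = 24 − 12 = 12.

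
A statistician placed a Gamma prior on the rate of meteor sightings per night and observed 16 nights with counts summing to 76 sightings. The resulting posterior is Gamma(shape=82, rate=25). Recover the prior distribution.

A Gamma(α, β) prior (rate parametrization) on a Poisson rate with n observations summing to S gives posterior Gamma(α+S, β+n).
So α = 82 − 76 = 6 and β = 25 − 16 = 9.

Gamma(shape=6, rate=9)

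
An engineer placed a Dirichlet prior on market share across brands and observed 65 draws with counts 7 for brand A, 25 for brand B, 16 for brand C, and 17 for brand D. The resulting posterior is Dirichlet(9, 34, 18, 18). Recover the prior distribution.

For a Dirichlet(α) prior with multinomial counts c, the posterior is Dirichlet(α + c) componentwise.
Subtract each count from the matching posterior parameter: 9−7=2, 34−25=9, 18−16=2, 18−17=1.

Dirichlet(2, 9, 2, 1)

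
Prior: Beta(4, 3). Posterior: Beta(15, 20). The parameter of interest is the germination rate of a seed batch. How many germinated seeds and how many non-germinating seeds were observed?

11 germinated seeds and 17 non-germinating seeds

Under Beta–binomial conjugacy the posterior parameters are (a+s, b+f).
Match parameters: s=15−4=11, f=20−3=17.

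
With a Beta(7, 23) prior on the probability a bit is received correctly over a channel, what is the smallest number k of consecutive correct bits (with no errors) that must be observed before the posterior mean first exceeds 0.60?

k = 28

After k correct bits and 0 errors the posterior is Beta(7+k, 23), with mean (7+k)/(7+23+k).
Set (7+k)/(30+k) > 0.60 and solve: k > (0.60·30 − 7)/(1 − 0.60) = 27.500.
The smallest integer exceeding 27.500 is 28.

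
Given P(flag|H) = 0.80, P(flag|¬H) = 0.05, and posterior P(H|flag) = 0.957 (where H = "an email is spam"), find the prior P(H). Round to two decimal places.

In odds form, posterior odds = prior odds × likelihood ratio, so prior odds = posterior odds ÷ LR.
Posterior odds = 0.957/(1−0.957) = 22.2558. LR = 0.80/0.05 = 16.0000.
Prior odds = 22.2558/16.0000 = 1.3910, so P(H) = 1.3910/(1+1.3910) ≈ 0.58.

P(H) = 0.58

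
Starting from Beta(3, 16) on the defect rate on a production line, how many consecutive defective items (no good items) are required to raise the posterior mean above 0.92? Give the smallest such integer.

After k defective items and 0 good items the posterior is Beta(3+k, 16), with mean (3+k)/(3+16+k).
Set (3+k)/(19+k) > 0.92 and solve: k > (0.92·19 − 3)/(1 − 0.92) = 181.000.
The smallest integer exceeding 181.000 is 182.

k = 182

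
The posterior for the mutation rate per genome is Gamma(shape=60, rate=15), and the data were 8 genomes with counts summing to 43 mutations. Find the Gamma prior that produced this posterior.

Gamma(shape=17, rate=7)

A Gamma(α, β) prior (rate parametrization) on a Poisson rate with n observations summing to S gives posterior Gamma(α+S, β+n).
So α = 60 − 43 = 17 and β = 15 − 8 = 7.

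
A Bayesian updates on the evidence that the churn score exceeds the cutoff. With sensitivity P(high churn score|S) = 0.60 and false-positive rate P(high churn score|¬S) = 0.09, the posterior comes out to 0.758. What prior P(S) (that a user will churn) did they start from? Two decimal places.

In odds form, posterior odds = prior odds × likelihood ratio, so prior odds = posterior odds ÷ LR.
Posterior odds = 0.758/(1−0.758) = 3.1322. LR = 0.60/0.09 = 6.6667.
Prior odds = 3.1322/6.6667 = 0.4698, so P(S) = 0.4698/(1+0.4698) ≈ 0.32.

P(S) = 0.32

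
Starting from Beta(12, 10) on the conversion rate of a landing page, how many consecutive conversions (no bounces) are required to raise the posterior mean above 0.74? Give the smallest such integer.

After k conversions and 0 bounces the posterior is Beta(12+k, 10), with mean (12+k)/(12+10+k).
Set (12+k)/(22+k) > 0.74 and solve: k > (0.74·22 − 12)/(1 − 0.74) = 16.462.
The smallest integer exceeding 16.462 is 17.

k = 17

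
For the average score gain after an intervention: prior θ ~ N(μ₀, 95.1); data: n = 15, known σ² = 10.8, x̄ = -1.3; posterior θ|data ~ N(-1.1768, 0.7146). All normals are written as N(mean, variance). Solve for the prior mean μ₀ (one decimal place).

With known observation variance, the Normal–Normal posterior has precision τ_n = τ₀ + n/σ² and mean μ_n = (τ₀μ₀ + (n/σ²)x̄)/τ_n.
Here τ₀ = 1/95.1 = 0.010515 and τ_data = 15/10.8 = 1.388889, so τ_n = 1.399404.
Rearranging for μ₀: μ₀ = (μ_n·τ_n − τ_data·x̄)/τ₀ = (-1.1768·1.399404 − 1.388889·-1.3) / 0.010515 = 0.158737/0.010515 ≈ 15.1.

μ₀ = 15.1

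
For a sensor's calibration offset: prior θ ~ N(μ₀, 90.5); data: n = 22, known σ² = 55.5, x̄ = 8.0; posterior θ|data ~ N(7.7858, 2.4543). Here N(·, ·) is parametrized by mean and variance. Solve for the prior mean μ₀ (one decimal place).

μ₀ = 0.1

The posterior mean is a precision-weighted average: μ_n = (τ₀μ₀ + τ_data·x̄)/(τ₀+τ_data), with τ₀=1/σ₀² and τ_data=n/σ².
Here τ₀ = 1/90.5 = 0.011050 and τ_data = 22/55.5 = 0.396396, so τ_n = 0.407446.
Rearranging for μ₀: μ₀ = (μ_n·τ_n − τ_data·x̄)/τ₀ = (7.7858·0.407446 − 0.396396·8.0) / 0.011050 = 0.001125/0.011050 ≈ 0.1.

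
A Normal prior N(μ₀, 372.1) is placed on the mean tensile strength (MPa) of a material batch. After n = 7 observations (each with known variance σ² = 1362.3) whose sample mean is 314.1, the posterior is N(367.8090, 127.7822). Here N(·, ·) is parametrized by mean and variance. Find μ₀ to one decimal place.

The posterior mean is a precision-weighted average: μ_n = (τ₀μ₀ + τ_data·x̄)/(τ₀+τ_data), with τ₀=1/σ₀² and τ_data=n/σ².
Here τ₀ = 1/372.1 = 0.002687 and τ_data = 7/1362.3 = 0.005138, so τ_n = 0.007825.
Rearranging for μ₀: μ₀ = (μ_n·τ_n − τ_data·x̄)/τ₀ = (367.8090·0.007825 − 0.005138·314.1) / 0.002687 = 1.264260/0.002687 ≈ 470.5.

μ₀ = 470.5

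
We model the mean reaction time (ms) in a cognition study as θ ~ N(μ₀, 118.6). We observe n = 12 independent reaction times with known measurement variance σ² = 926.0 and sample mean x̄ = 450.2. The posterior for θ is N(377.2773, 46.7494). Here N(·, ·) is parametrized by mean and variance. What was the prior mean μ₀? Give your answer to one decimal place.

μ₀ = 265.2

The posterior mean is a precision-weighted average: μ_n = (τ₀μ₀ + τ_data·x̄)/(τ₀+τ_data), with τ₀=1/σ₀² and τ_data=n/σ².
Here τ₀ = 1/118.6 = 0.008432 and τ_data = 12/926.0 = 0.012959, so τ_n = 0.021391.
Rearranging for μ₀: μ₀ = (μ_n·τ_n − τ_data·x̄)/τ₀ = (377.2773·0.021391 − 0.012959·450.2) / 0.008432 = 2.236197/0.008432 ≈ 265.2.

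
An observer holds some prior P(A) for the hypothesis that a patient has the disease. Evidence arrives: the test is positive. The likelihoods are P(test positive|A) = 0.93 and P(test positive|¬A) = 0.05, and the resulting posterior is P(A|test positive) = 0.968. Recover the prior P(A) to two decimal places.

Bayes' rule in odds form gives O(A|E) = O(A)·[P(E|A)/P(E|¬A)], hence O(A) = O(A|E)/LR.
Posterior odds = 0.968/(1−0.968) = 30.2500. LR = 0.93/0.05 = 18.6000.
Prior odds = 30.2500/18.6000 = 1.6263, so P(A) = 1.6263/(1+1.6263) ≈ 0.62.

P(A) = 0.62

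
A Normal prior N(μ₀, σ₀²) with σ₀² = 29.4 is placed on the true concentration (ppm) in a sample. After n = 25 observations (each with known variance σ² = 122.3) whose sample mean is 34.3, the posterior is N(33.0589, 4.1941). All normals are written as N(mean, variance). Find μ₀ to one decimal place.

μ₀ = 25.6

The posterior mean is a precision-weighted average: μ_n = (τ₀μ₀ + τ_data·x̄)/(τ₀+τ_data), with τ₀=1/σ₀² and τ_data=n/σ².
Here τ₀ = 1/29.4 = 0.034014 and τ_data = 25/122.3 = 0.204415, so τ_n = 0.238429.
Rearranging for μ₀: μ₀ = (μ_n·τ_n − τ_data·x̄)/τ₀ = (33.0589·0.238429 − 0.204415·34.3) / 0.034014 = 0.870766/0.034014 ≈ 25.6.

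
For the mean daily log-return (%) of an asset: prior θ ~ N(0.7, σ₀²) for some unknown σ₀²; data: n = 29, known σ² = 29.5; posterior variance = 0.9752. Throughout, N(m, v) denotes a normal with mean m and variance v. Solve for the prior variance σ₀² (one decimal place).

σ₀² = 23.6

For the Normal–Normal model with known σ², precisions add: τ_n = τ₀ + n/σ².
So 1/σ₀² = 1/0.9752 − 29/29.5 = 1.025431 − 0.983051 = 0.042380.
Hence σ₀² = 1/0.042380 ≈ 23.6.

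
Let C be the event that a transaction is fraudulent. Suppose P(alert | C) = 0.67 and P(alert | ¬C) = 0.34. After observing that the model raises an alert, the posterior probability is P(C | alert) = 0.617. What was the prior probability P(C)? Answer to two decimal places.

In odds form, posterior odds = prior odds × likelihood ratio, so prior odds = posterior odds ÷ LR.
Posterior odds = 0.617/(1−0.617) = 1.6110. LR = 0.67/0.34 = 1.9706.
Prior odds = 1.6110/1.9706 = 0.8175, so P(C) = 0.8175/(1+0.8175) ≈ 0.45.

P(C) = 0.45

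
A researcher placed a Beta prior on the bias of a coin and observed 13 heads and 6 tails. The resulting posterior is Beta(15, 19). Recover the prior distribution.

Beta(2, 13)

Beta is conjugate to the binomial likelihood: posterior = Beta(a+s, b+f).
So a = 15 − 13 = 2 and b = 19 − 6 = 13.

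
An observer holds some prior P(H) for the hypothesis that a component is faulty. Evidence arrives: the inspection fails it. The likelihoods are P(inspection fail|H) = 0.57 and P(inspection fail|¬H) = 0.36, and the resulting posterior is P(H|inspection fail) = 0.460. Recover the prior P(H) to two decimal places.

In odds form, posterior odds = prior odds × likelihood ratio, so prior odds = posterior odds ÷ LR.
Posterior odds = 0.460/(1−0.460) = 0.8519. LR = 0.57/0.36 = 1.5833.
Prior odds = 0.8519/1.5833 = 0.5381, so P(H) = 0.5381/(1+0.5381) ≈ 0.35.

P(H) = 0.35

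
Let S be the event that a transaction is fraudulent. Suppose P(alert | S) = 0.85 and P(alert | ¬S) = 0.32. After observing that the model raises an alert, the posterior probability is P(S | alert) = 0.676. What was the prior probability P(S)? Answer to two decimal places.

P(S) = 0.44

Bayes' rule in odds form gives O(S|E) = O(S)·[P(E|S)/P(E|¬S)], hence O(S) = O(S|E)/LR.
Posterior odds = 0.676/(1−0.676) = 2.0864. LR = 0.85/0.32 = 2.6562.
Prior odds = 2.0864/2.6562 = 0.7855, so P(S) = 0.7855/(1+0.7855) ≈ 0.44.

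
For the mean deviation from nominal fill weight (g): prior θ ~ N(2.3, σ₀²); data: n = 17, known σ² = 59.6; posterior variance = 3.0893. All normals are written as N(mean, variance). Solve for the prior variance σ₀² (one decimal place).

Posterior precision equals prior precision plus data precision: 1/σ_n² = 1/σ₀² + n/σ².
So 1/σ₀² = 1/3.0893 − 17/59.6 = 0.323698 − 0.285235 = 0.038463.
Hence σ₀² = 1/0.038463 ≈ 26.0.

σ₀² = 26.0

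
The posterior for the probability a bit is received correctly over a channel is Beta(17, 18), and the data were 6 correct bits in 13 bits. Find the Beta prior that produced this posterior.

Under Beta–binomial conjugacy the posterior parameters are (a+s, b+f).
Subtract the data counts: 17−6=11, 18−7=11.

Beta(11, 11)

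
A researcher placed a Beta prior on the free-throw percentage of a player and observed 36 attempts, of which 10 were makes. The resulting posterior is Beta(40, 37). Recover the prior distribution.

Beta(30, 11)

Beta is conjugate to the binomial likelihood: posterior = Beta(a+s, b+f).
Subtract the data counts: 40−10=30, 37−26=11.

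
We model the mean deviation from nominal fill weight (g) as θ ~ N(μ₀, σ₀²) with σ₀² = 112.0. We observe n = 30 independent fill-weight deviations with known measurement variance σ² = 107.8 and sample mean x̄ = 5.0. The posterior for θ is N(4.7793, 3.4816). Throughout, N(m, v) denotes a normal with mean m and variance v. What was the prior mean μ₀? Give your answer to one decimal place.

μ₀ = -2.1

The posterior mean is a precision-weighted average: μ_n = (τ₀μ₀ + τ_data·x̄)/(τ₀+τ_data), with τ₀=1/σ₀² and τ_data=n/σ².
Here τ₀ = 1/112.0 = 0.008929 and τ_data = 30/107.8 = 0.278293, so τ_n = 0.287222.
Rearranging for μ₀: μ₀ = (μ_n·τ_n − τ_data·x̄)/τ₀ = (4.7793·0.287222 − 0.278293·5.0) / 0.008929 = -0.018745/0.008929 ≈ -2.1.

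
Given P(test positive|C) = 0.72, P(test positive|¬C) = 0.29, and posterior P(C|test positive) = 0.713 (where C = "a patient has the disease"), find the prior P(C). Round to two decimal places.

P(C) = 0.50

Bayes' rule in odds form gives O(C|E) = O(C)·[P(E|C)/P(E|¬C)], hence O(C) = O(C|E)/LR.
Posterior odds = 0.713/(1−0.713) = 2.4843. LR = 0.72/0.29 = 2.4828.
Prior odds = 2.4843/2.4828 = 1.0006, so P(C) = 1.0006/(1+1.0006) ≈ 0.50.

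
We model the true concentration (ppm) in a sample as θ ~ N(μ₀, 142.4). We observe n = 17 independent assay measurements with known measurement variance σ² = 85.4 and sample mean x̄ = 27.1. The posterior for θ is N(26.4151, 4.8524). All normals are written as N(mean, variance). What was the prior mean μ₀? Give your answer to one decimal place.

The posterior mean is a precision-weighted average: μ_n = (τ₀μ₀ + τ_data·x̄)/(τ₀+τ_data), with τ₀=1/σ₀² and τ_data=n/σ².
Here τ₀ = 1/142.4 = 0.007022 and τ_data = 17/85.4 = 0.199063, so τ_n = 0.206085.
Rearranging for μ₀: μ₀ = (μ_n·τ_n − τ_data·x̄)/τ₀ = (26.4151·0.206085 − 0.199063·27.1) / 0.007022 = 0.049149/0.007022 ≈ 7.0.

μ₀ = 7.0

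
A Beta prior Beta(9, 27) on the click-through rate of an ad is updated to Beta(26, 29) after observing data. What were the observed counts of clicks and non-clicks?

Beta is conjugate to the binomial likelihood: posterior = Beta(a+s, b+f).
Match parameters: s=26−9=17, f=29−27=2.

17 clicks and 2 non-clicks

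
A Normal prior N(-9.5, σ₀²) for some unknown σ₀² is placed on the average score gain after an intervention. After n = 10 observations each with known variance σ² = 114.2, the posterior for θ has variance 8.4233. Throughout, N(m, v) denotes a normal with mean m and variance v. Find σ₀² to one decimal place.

σ₀² = 32.1

Posterior precision equals prior precision plus data precision: 1/σ_n² = 1/σ₀² + n/σ².
So 1/σ₀² = 1/8.4233 − 10/114.2 = 0.118718 − 0.087566 = 0.031152.
Hence σ₀² = 1/0.031152 ≈ 32.1.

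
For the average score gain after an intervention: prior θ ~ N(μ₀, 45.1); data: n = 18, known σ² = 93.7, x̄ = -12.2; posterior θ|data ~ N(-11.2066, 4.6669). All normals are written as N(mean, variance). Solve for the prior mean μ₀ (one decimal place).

The posterior mean is a precision-weighted average: μ_n = (τ₀μ₀ + τ_data·x̄)/(τ₀+τ_data), with τ₀=1/σ₀² and τ_data=n/σ².
Here τ₀ = 1/45.1 = 0.022173 and τ_data = 18/93.7 = 0.192102, so τ_n = 0.214275.
Rearranging for μ₀: μ₀ = (μ_n·τ_n − τ_data·x̄)/τ₀ = (-11.2066·0.214275 − 0.192102·-12.2) / 0.022173 = -0.057650/0.022173 ≈ -2.6.

μ₀ = -2.6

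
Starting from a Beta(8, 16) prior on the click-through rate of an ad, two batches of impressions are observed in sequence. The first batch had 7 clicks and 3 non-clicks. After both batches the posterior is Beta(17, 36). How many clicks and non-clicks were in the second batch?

Because Beta–binomial updating is additive in the counts, the combined data contributed (α_post−α_prior, β_post−β_prior) successes and failures.
Total across both batches: 17−8=9 clicks, 36−16=20 non-clicks.
Subtract the first batch: 9−7=2 clicks and 20−3=17 non-clicks.

2 clicks and 17 non-clicks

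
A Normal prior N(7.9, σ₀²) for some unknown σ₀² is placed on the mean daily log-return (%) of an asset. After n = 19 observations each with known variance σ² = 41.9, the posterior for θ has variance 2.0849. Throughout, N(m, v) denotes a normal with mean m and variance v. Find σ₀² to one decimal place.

Posterior precision equals prior precision plus data precision: 1/σ_n² = 1/σ₀² + n/σ².
So 1/σ₀² = 1/2.0849 − 19/41.9 = 0.479639 − 0.453461 = 0.026178.
Hence σ₀² = 1/0.026178 ≈ 38.2.

σ₀² = 38.2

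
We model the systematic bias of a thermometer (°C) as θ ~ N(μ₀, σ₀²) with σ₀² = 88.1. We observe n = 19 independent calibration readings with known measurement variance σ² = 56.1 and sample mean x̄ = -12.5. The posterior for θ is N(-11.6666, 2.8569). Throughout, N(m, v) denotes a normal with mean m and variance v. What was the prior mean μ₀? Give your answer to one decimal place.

μ₀ = 13.2

The posterior mean is a precision-weighted average: μ_n = (τ₀μ₀ + τ_data·x̄)/(τ₀+τ_data), with τ₀=1/σ₀² and τ_data=n/σ².
Here τ₀ = 1/88.1 = 0.011351 and τ_data = 19/56.1 = 0.338681, so τ_n = 0.350032.
Rearranging for μ₀: μ₀ = (μ_n·τ_n − τ_data·x̄)/τ₀ = (-11.6666·0.350032 − 0.338681·-12.5) / 0.011351 = 0.149829/0.011351 ≈ 13.2.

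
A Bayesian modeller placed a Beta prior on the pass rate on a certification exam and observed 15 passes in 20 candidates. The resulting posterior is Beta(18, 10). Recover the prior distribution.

Beta is conjugate to the binomial likelihood: posterior = Beta(α+s, β+f).
So α = 18 − 15 = 3 and β = 10 − 5 = 5.

Beta(3, 5)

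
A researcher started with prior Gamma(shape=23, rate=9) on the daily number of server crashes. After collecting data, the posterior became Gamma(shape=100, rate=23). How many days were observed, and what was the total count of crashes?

Gamma–Poisson conjugacy: posterior shape = α + Σxᵢ, posterior rate = β + n.
Matching: Σxᵢ = 100 − 23 = 77 and n = 23 − 9 = 14.

n = 14 days with total 77 crashes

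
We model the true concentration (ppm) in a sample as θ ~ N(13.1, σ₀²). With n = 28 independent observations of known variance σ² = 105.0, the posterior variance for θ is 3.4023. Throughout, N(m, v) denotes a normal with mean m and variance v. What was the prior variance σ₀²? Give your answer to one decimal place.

For the Normal–Normal model with known σ², precisions add: τ_n = τ₀ + n/σ².
So 1/σ₀² = 1/3.4023 − 28/105.0 = 0.293919 − 0.266667 = 0.027252.
Hence σ₀² = 1/0.027252 ≈ 36.7.

σ₀² = 36.7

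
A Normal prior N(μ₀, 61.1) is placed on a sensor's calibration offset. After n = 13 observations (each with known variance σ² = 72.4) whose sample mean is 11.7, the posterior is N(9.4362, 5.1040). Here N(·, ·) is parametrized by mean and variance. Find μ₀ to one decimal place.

With known observation variance, the Normal–Normal posterior has precision τ_n = τ₀ + n/σ² and mean μ_n = (τ₀μ₀ + (n/σ²)x̄)/τ_n.
Here τ₀ = 1/61.1 = 0.016367 and τ_data = 13/72.4 = 0.179558, so τ_n = 0.195925.
Rearranging for μ₀: μ₀ = (μ_n·τ_n − τ_data·x̄)/τ₀ = (9.4362·0.195925 − 0.179558·11.7) / 0.016367 = -0.252041/0.016367 ≈ -15.4.

μ₀ = -15.4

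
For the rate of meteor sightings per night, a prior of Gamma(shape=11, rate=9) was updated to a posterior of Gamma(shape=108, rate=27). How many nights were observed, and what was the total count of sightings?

n = 18 nights with total 97 sightings

Gamma–Poisson conjugacy: posterior shape = α + Σxᵢ, posterior rate = β + n.
Matching: Σxᵢ = 108 − 11 = 97 and n = 27 − 9 = 18.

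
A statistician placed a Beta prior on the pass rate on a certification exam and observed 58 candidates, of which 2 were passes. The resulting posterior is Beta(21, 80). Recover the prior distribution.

Beta is conjugate to the binomial likelihood: posterior = Beta(α+s, β+f).
Subtract the data counts: 21−2=19, 80−56=24.

Beta(19, 24)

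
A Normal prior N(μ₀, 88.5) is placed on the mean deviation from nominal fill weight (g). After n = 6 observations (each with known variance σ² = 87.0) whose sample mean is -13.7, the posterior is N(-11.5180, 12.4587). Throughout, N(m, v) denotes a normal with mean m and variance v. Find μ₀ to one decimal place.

μ₀ = 1.8

With known observation variance, the Normal–Normal posterior has precision τ_n = τ₀ + n/σ² and mean μ_n = (τ₀μ₀ + (n/σ²)x̄)/τ_n.
Here τ₀ = 1/88.5 = 0.011299 and τ_data = 6/87.0 = 0.068966, so τ_n = 0.080265.
Rearranging for μ₀: μ₀ = (μ_n·τ_n − τ_data·x̄)/τ₀ = (-11.5180·0.080265 − 0.068966·-13.7) / 0.011299 = 0.020342/0.011299 ≈ 1.8.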